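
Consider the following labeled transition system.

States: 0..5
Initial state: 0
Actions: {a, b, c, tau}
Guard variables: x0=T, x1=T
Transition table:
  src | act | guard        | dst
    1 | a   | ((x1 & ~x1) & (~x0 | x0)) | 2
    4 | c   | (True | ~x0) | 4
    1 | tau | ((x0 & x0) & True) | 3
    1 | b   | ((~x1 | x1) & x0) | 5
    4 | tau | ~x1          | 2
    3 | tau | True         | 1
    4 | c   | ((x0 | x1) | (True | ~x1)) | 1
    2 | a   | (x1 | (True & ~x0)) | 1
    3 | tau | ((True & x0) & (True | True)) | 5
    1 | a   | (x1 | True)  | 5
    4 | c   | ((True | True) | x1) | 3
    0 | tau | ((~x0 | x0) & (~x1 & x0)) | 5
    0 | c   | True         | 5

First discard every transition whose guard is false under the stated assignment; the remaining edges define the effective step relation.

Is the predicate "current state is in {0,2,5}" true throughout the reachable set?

Allowed set {0,2,5}
Reachable = {0,5}
  0: safe
  5: safe

Answer: INVARIANT HOLDS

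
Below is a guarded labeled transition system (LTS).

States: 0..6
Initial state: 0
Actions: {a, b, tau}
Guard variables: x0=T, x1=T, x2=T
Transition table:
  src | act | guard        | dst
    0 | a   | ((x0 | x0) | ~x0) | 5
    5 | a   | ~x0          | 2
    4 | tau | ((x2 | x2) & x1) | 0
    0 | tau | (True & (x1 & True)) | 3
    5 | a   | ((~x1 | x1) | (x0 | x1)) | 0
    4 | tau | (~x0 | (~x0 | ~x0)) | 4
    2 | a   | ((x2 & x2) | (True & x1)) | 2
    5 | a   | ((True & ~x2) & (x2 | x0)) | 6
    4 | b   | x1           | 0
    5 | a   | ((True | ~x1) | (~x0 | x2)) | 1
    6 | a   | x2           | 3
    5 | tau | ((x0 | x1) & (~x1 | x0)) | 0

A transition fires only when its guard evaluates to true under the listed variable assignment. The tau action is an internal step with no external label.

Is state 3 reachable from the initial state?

9 transition(s) survive guard evaluation.
L0 = {0}
L1 = {3,5}  cumulative {0,3,5}
L2 = {1}  cumulative {0,1,3,5}
R = {0,1,3,5}
trace reaching 3: tau

Answer: REACHABLE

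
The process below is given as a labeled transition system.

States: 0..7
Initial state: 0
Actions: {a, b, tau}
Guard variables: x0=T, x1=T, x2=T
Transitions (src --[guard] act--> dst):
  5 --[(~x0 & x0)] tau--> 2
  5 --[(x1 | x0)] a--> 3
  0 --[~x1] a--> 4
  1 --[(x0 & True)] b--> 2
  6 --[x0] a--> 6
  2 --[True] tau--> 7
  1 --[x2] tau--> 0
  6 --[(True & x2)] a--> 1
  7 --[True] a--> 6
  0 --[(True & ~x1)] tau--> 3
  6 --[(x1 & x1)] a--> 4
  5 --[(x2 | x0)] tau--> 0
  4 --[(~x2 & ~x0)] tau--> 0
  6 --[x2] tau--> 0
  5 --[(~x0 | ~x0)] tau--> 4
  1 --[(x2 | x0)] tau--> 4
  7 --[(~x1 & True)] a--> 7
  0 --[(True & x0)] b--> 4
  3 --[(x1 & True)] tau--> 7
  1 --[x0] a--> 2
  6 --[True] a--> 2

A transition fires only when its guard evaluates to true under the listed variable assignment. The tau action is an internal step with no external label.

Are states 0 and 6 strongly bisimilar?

Answer: NOT BISIMILAR

Trace:
Refine partition for ~:
  π0 = {{0,1,2,3,4,5,6,7}}
  π1 = {{0},{1},{2,3},{4},{5,6},{7}}
  π2 = {{0},{1},{2,3},{4},{5},{6},{7}}
Fixed point at round 3; 7 class(es).
class of 0: {0}; class of 6: {6}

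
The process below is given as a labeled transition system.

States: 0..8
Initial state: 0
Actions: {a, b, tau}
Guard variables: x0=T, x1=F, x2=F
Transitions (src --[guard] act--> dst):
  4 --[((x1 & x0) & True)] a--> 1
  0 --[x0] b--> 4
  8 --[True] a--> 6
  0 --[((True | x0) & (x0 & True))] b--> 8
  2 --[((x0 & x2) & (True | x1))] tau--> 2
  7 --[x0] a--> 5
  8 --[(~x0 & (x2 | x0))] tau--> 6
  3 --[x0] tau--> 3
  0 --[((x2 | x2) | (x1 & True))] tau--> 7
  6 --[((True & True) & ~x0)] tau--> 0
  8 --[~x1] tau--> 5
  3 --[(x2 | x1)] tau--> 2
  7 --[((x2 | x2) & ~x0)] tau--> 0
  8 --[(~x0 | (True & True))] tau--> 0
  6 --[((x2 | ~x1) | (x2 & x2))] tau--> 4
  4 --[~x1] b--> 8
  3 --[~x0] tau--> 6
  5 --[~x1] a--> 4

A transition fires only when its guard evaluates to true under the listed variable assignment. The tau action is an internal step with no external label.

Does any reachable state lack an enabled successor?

Answer: DEADLOCK-FREE

Trace:
Reach set: {0,4,5,6,8}
  0: b→4  b→8  [2 out]
  4: b→8  [1 out]
  5: a→4  [1 out]
  6: tau→4  [1 out]
  8: a→6  tau→0  tau→5  [3 out]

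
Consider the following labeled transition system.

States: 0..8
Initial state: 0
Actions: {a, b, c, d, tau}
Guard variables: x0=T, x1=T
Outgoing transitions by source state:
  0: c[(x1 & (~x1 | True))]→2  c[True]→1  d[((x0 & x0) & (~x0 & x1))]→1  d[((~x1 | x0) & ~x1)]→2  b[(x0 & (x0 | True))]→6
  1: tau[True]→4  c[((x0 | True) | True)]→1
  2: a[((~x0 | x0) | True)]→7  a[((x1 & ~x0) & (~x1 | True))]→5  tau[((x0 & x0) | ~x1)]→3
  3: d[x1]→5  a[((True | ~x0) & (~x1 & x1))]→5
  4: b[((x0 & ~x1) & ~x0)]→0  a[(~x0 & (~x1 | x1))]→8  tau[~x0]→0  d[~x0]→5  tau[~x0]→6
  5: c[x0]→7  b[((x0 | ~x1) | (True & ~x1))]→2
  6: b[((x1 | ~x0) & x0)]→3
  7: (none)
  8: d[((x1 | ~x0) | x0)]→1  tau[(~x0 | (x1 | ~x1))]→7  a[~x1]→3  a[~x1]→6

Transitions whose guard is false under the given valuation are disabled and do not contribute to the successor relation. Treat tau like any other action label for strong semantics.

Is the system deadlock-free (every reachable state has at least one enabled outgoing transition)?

Answer: DEADLOCK at state 4

Working:
R = {0,1,2,3,4,5,6,7}
  0: b→6  c→1  c→2  [3 exit(s)]
  1: c→1  tau→4  [2 exit(s)]
  2: a→7  tau→3  [2 exit(s)]
  3: d→5  [1 exit(s)]
  4: ∅  [STUCK]
  5: b→2  c→7  [2 exit(s)]
  6: b→3  [1 exit(s)]
  7: ∅  [STUCK]
Path to 4: c·tau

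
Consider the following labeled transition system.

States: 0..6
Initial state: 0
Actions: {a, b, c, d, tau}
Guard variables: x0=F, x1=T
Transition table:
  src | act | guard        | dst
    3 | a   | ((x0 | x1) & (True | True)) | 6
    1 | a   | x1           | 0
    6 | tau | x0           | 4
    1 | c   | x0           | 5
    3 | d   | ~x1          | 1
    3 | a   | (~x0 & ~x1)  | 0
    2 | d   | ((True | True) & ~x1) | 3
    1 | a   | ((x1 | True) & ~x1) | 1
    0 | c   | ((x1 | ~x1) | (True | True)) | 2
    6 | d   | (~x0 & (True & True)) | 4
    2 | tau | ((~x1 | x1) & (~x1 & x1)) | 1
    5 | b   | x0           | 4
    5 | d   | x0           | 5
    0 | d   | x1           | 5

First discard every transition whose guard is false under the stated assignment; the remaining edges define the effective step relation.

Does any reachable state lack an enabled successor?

Reachable = {0,2,5}
  0: c→2  d→5  [2 out]
  2: ∅  [deadlock]
  5: ∅  [deadlock]
trace reaching 2: c

Answer: DEADLOCK at state 2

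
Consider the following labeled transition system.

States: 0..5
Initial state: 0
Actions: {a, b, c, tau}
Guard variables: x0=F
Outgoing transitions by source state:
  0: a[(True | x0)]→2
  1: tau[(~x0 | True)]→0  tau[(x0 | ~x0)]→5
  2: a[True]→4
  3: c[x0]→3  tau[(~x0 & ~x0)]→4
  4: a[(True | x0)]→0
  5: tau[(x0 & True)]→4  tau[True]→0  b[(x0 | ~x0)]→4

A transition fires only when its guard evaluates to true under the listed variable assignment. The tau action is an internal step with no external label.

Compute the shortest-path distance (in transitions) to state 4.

Answer: 2

Working:
Breadth-first toward 4:
  L0 = {0}
  L1 = {2}
  L2 = {4}
first hit 4 at d=2 via a·a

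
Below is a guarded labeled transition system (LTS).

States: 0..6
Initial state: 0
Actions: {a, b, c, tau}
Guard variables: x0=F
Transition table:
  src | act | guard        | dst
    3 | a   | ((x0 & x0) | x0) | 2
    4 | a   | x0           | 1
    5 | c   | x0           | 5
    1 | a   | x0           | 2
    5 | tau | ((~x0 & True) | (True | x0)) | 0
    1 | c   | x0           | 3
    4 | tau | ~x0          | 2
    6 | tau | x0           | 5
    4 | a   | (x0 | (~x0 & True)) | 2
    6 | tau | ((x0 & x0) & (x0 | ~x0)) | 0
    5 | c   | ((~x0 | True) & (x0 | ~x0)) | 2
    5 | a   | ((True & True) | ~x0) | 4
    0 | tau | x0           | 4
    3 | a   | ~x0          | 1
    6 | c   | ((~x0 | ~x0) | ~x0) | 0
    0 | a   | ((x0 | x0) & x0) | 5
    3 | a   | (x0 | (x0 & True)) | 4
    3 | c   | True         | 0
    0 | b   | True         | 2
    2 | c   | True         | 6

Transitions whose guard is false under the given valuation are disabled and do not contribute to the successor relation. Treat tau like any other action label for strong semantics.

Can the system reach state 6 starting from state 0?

Guard filter leaves 10 enabled edge(s).
depth 0: {0}
depth 1: {2}  now seen {0,2}
depth 2: {6}  now seen {0,2,6}
Reachable = {0,2,6}
Path to 6: b·c

Answer: REACHABLE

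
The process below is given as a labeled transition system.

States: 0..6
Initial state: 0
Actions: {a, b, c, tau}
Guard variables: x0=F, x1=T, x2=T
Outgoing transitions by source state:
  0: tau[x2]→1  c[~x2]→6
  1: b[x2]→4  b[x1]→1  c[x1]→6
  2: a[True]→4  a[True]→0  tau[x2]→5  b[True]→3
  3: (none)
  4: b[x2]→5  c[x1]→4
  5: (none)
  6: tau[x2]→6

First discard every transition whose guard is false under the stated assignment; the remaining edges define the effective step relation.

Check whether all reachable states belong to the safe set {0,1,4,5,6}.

Safe = {0,1,4,5,6}
Reach set: {0,1,4,5,6}
  0: ✓
  1: ✓
  4: ✓
  5: ✓
  6: ✓

Answer: INVARIANT HOLDS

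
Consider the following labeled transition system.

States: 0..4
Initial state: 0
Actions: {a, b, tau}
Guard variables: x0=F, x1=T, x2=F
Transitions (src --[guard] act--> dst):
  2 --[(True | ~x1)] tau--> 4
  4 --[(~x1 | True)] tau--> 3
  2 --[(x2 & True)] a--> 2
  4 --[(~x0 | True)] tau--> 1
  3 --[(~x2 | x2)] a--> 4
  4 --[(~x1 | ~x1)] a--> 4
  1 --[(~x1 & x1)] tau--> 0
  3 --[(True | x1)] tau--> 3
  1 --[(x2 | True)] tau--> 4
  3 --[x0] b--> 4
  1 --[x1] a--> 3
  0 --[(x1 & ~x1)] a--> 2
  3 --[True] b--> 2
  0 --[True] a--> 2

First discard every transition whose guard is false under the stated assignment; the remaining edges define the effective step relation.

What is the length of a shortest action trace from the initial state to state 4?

BFS to 4:
  L0 = {0}
  L1 = {2}
  L2 = {4}
depth(4)=2, e.g. a·tau

Answer: 2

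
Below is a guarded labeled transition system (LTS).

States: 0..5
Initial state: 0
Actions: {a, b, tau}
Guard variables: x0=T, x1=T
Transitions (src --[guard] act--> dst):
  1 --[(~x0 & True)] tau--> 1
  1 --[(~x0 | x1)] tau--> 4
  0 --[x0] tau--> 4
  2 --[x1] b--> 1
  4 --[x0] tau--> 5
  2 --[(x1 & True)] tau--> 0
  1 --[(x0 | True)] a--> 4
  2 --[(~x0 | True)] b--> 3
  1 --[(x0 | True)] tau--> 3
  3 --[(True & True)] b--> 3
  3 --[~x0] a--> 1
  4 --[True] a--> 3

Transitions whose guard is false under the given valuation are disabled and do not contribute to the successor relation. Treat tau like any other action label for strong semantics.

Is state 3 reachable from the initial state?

Guard filter leaves 10 enabled edge(s).
Layer 0: {0}
Layer 1: {4}  now seen {0,4}
Layer 2: {3,5}  now seen {0,3,4,5}
R = {0,3,4,5}
Path to 3: tau·a

Answer: REACHABLE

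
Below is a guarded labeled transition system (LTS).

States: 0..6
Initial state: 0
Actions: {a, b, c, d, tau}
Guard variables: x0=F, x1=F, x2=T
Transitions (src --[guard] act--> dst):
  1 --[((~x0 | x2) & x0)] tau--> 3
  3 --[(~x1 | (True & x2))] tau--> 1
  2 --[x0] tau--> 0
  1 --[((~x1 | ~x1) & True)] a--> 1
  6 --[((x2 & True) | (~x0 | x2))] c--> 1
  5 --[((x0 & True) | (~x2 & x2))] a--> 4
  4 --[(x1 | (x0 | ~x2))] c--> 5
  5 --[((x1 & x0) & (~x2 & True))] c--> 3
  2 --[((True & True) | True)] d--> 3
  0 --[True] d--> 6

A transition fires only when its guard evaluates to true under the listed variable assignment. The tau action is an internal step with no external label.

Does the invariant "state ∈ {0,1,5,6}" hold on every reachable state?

Answer: INVARIANT HOLDS

Trace:
Inv-set: {0,1,5,6}
R = {0,1,6}
  0: safe
  1: safe
  6: safe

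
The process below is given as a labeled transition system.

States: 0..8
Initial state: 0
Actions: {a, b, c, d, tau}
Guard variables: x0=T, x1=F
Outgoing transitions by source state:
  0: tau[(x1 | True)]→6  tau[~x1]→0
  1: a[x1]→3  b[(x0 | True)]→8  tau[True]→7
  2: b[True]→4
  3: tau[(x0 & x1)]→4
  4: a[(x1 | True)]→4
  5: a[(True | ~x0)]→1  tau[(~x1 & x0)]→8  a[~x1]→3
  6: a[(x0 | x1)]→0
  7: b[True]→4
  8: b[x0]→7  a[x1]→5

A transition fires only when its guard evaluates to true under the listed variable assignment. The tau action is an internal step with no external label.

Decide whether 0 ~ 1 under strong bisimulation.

Refine partition for ~:
  round 0: {{0,1,2,3,4,5,6,7,8}}
  round 1: {{0},{1},{2,7,8},{3},{4,6},{5}}
  round 2: {{0},{1},{2,7},{3},{4},{5},{6},{8}}
Fixed point at round 3; 8 class(es).
class of 0: {0}; class of 1: {1}

Answer: NOT BISIMILAR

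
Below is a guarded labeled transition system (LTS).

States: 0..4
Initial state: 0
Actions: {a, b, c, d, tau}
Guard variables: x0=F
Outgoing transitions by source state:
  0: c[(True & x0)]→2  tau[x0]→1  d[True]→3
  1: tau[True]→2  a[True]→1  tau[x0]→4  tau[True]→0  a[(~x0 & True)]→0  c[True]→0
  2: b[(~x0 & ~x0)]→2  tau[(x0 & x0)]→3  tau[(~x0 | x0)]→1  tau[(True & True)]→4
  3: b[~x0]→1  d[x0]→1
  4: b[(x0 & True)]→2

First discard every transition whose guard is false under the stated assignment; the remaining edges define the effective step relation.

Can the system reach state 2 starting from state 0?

Answer: REACHABLE

Trace:
After dropping false guards: 10 live edges.
depth 0: {0}
depth 1: {3}  now seen {0,3}
depth 2: {1}  now seen {0,1,3}
depth 3: {2}  now seen {0,1,2,3}
depth 4: {4}  now seen {0,1,2,3,4}
R = {0,1,2,3,4}
witness 2: d·b·tau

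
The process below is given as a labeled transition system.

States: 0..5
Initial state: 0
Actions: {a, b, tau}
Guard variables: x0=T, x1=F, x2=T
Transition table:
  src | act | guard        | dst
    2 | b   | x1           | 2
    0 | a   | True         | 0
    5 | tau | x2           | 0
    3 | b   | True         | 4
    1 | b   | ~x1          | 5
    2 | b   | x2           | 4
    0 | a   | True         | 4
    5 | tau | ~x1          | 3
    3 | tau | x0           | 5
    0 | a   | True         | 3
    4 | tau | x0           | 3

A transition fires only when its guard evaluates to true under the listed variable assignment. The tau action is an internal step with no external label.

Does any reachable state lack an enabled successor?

Answer: DEADLOCK-FREE

Trace:
Reachable = {0,3,4,5}
  0: a→0  a→3  a→4  [3 exit(s)]
  3: b→4  tau→5  [2 exit(s)]
  4: tau→3  [1 exit(s)]
  5: tau→0  tau→3  [2 exit(s)]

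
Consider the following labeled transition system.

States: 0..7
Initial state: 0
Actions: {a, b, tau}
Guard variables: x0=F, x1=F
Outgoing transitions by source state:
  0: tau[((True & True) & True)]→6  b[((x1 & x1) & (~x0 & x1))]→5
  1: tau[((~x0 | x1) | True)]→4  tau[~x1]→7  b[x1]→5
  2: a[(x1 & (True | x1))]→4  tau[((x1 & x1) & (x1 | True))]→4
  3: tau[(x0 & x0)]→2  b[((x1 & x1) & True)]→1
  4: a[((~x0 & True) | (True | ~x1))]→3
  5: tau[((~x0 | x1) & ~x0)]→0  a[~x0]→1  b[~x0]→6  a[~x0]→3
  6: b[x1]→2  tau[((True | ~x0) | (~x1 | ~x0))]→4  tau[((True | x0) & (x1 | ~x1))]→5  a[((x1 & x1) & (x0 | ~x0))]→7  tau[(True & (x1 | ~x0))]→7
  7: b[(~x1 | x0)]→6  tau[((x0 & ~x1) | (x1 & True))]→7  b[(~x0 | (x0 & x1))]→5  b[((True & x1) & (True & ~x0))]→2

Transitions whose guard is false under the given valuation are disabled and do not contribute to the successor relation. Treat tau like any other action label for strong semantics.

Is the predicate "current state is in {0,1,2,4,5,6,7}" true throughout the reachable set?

Safe = {0,1,2,4,5,6,7}
R = {0,1,3,4,5,6,7}
  0: safe
  1: safe
  3: outside
  4: safe
  5: safe
  6: safe
  7: safe
counterexample path to 3: tau·tau·a

Answer: INVARIANT VIOLATED at state 3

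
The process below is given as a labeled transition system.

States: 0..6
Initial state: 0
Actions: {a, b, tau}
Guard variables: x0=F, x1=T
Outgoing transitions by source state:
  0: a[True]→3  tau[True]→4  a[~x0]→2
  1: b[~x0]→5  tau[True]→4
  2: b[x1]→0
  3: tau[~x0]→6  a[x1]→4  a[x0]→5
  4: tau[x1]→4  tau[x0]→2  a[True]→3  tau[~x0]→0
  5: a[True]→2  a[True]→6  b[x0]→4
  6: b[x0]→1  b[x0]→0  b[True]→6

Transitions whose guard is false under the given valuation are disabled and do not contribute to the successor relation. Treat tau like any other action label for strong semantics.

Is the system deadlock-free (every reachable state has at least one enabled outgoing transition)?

Reachable = {0,2,3,4,6}
  0: a→2  a→3  tau→4  [3 out]
  2: b→0  [1 out]
  3: a→4  tau→6  [2 out]
  4: a→3  tau→0  tau→4  [3 out]
  6: b→6  [1 out]

Answer: DEADLOCK-FREE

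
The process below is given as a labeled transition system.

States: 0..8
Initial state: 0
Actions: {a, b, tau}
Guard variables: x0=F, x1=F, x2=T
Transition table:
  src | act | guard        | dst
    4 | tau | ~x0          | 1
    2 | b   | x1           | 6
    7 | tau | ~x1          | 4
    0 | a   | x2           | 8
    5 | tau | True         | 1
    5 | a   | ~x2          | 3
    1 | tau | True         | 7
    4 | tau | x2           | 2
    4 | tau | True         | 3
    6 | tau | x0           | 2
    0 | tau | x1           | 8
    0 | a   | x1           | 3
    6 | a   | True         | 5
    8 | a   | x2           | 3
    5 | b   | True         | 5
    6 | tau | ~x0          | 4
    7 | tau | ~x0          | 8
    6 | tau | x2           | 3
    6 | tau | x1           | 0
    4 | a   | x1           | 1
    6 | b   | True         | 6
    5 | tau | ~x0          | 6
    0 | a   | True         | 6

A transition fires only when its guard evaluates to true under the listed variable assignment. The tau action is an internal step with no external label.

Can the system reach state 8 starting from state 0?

Guard filter leaves 16 enabled edge(s).
Layer 0: {0}
Layer 1: {6,8}  now seen {0,6,8}
Layer 2: {3,4,5}  now seen {0,3,4,5,6,8}
Layer 3: {1,2}  now seen {0,1,2,3,4,5,6,8}
Layer 4: {7}  now seen {0,1,2,3,4,5,6,7,8}
Reachable = {0,1,2,3,4,5,6,7,8}
witness 8: a

Answer: REACHABLE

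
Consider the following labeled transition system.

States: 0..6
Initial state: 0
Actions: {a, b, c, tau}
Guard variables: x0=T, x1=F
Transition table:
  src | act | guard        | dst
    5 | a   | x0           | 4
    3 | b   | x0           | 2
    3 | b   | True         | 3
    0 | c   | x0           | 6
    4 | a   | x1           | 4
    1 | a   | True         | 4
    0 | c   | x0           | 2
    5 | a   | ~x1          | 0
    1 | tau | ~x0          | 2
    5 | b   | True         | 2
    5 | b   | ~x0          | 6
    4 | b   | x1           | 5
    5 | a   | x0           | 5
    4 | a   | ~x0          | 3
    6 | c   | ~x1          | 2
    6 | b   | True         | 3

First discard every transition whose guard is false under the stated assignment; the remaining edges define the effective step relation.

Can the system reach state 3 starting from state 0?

Answer: REACHABLE

Analysis:
11 transition(s) survive guard evaluation.
depth 0: {0}
depth 1: {2,6}  cumulative {0,2,6}
depth 2: {3}  cumulative {0,2,3,6}
Reachable = {0,2,3,6}
Path to 3: c·b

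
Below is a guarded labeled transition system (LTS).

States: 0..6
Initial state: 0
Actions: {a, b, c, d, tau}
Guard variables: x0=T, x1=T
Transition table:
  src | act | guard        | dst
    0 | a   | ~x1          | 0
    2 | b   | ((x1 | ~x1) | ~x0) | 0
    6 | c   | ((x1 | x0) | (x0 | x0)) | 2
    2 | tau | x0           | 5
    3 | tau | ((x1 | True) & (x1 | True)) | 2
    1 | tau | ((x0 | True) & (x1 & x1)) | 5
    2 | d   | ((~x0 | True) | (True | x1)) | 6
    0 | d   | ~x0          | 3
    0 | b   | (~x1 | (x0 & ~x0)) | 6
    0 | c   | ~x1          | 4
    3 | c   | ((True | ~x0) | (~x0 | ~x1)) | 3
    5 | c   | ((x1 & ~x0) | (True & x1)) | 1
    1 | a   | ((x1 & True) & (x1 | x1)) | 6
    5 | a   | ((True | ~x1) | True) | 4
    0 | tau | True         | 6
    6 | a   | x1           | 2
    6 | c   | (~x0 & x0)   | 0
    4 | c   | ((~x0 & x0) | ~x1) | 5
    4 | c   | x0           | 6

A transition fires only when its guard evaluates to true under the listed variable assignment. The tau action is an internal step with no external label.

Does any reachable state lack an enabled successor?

Answer: DEADLOCK-FREE

Trace:
R = {0,1,2,4,5,6}
  0: tau→6  [deg 1]
  1: a→6  tau→5  [deg 2]
  2: b→0  d→6  tau→5  [deg 3]
  4: c→6  [deg 1]
  5: a→4  c→1  [deg 2]
  6: a→2  c→2  [deg 2]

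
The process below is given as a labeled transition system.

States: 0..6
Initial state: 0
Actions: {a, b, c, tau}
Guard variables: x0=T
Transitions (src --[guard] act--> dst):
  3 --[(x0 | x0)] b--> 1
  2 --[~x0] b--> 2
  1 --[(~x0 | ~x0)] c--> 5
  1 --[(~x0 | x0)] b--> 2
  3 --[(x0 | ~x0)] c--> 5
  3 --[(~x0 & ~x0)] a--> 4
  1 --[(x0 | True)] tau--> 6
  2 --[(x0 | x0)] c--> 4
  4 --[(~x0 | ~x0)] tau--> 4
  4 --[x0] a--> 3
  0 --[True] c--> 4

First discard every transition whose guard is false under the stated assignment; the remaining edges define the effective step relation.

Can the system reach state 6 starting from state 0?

Answer: REACHABLE

Working:
Guard filter leaves 7 enabled edge(s).
depth 0: {0}
depth 1: {4}  total {0,4}
depth 2: {3}  total {0,3,4}
depth 3: {1,5}  total {0,1,3,4,5}
depth 4: {2,6}  total {0,1,2,3,4,5,6}
Reachable = {0,1,2,3,4,5,6}
Path to 6: c·a·b·tau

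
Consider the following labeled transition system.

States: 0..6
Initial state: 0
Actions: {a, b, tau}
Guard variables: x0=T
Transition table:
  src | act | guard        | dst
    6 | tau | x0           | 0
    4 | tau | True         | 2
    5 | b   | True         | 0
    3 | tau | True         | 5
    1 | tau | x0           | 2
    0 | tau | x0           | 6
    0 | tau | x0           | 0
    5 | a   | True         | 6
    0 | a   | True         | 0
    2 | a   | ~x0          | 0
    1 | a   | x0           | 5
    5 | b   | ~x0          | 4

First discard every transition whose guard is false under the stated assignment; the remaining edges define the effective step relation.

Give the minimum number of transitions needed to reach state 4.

Answer: UNREACHABLE

Working:
Layered search for 4:
  Layer 0: {0}
  Layer 1: {6}
4 never appears.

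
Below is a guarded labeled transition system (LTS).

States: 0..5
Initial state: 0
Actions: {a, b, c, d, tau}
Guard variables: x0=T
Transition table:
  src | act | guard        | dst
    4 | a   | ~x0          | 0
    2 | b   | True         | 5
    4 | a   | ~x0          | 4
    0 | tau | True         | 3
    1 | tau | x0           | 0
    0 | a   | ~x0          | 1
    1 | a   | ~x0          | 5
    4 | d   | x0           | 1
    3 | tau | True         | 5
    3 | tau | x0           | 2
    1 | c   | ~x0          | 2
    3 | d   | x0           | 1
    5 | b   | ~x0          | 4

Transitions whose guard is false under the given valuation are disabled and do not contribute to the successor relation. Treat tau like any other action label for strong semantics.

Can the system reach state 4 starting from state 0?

After dropping false guards: 7 live edges.
L0 = {0}
L1 = {3}  total {0,3}
L2 = {1,2,5}  total {0,1,2,3,5}
Reachable = {0,1,2,3,5}

Answer: UNREACHABLE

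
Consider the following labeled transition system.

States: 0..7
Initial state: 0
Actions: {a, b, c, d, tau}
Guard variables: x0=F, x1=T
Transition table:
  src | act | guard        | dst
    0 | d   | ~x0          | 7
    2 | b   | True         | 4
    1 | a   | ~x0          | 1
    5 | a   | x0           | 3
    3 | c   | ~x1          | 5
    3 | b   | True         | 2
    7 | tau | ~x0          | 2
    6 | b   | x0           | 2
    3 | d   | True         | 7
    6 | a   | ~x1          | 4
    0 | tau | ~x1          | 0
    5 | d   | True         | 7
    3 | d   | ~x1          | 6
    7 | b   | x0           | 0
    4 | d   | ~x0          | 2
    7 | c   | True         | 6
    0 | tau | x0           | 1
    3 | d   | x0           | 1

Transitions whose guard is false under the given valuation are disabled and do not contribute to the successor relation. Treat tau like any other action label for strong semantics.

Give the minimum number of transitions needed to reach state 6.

BFS to 6:
  Layer 0: {0}
  Layer 1: {7}
  Layer 2: {2,6}
6 enters at depth 2; path d·c

Answer: 2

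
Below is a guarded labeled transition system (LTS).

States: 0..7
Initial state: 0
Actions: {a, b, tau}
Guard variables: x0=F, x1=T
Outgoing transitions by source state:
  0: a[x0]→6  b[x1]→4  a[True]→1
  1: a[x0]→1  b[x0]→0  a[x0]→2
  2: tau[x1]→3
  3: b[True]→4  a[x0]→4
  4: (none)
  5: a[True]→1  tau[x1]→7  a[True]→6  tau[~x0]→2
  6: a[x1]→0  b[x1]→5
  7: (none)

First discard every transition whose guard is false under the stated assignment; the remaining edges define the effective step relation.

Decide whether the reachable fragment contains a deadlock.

Reachable = {0,1,4}
  0: a→1  b→4  [deg 2]
  1: ∅  [no exit]
  4: ∅  [no exit]
witness 1: a

Answer: DEADLOCK at state 1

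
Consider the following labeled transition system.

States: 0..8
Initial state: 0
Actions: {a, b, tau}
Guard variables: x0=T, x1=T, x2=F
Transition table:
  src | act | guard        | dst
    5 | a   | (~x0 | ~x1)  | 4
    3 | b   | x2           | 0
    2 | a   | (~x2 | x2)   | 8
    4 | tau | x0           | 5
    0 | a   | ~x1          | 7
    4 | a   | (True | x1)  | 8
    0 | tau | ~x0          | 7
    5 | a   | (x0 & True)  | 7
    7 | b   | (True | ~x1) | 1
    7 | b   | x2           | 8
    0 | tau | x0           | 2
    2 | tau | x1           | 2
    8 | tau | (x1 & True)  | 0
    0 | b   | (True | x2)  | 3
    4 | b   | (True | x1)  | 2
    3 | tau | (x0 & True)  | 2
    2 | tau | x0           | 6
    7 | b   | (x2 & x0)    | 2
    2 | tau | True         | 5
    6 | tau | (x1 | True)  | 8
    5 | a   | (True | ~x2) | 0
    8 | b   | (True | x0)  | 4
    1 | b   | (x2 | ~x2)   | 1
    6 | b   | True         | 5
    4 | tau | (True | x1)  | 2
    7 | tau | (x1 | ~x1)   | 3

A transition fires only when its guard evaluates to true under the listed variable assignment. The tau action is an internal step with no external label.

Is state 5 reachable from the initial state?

20 transition(s) survive guard evaluation.
Layer 0: {0}
Layer 1: {2,3}  total {0,2,3}
Layer 2: {5,6,8}  total {0,2,3,5,6,8}
Layer 3: {4,7}  total {0,2,3,4,5,6,7,8}
Layer 4: {1}  total {0,1,2,3,4,5,6,7,8}
Reach set: {0,1,2,3,4,5,6,7,8}
witness 5: tau·tau

Answer: REACHABLE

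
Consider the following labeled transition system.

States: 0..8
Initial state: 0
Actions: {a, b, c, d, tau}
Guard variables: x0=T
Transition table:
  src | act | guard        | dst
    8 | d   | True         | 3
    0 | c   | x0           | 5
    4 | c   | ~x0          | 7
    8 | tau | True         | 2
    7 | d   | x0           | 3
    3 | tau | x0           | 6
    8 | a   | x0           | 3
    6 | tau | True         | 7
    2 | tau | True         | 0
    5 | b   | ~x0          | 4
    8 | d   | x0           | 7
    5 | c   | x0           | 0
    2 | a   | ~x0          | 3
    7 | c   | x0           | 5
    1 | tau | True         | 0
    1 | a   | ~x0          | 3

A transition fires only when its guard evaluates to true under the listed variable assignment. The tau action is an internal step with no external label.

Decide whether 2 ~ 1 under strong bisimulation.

Answer: BISIMILAR

Working:
Bisimulation quotient by refinement:
  round 0: {{0,1,2,3,4,5,6,7,8}}
  round 1: {{0,5},{1,2,3,6},{4},{7},{8}}
  round 2: {{0,5},{1,2},{3},{4},{6},{7},{8}}
7 equivalence class(es) (converged in 3)
[2]={1,2}  [1]={1,2}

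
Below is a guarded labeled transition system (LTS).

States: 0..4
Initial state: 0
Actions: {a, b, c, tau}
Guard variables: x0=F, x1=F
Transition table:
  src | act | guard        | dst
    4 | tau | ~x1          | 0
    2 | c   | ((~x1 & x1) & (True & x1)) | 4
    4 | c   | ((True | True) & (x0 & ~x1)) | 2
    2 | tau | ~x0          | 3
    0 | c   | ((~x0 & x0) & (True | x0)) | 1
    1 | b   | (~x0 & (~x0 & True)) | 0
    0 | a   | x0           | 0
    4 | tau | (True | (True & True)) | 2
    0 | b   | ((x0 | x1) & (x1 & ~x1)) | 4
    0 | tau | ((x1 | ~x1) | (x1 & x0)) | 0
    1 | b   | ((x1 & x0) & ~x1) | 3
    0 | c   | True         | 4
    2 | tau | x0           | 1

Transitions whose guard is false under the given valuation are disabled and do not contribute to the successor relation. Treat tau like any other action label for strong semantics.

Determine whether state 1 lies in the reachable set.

Guard filter leaves 6 enabled edge(s).
L0 = {0}
L1 = {4}  total {0,4}
L2 = {2}  total {0,2,4}
L3 = {3}  total {0,2,3,4}
Reachable = {0,2,3,4}

Answer: UNREACHABLE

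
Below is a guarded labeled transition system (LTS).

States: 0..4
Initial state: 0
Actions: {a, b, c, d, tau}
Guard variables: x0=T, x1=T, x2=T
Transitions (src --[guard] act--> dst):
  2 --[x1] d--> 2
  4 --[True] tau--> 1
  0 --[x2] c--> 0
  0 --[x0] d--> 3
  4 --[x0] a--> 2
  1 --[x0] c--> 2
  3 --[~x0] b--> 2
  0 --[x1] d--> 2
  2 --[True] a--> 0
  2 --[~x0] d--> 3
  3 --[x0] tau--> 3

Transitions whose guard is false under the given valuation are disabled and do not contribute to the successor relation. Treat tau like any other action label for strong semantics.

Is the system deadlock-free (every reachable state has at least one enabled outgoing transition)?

Answer: DEADLOCK-FREE

Trace:
R = {0,2,3}
  0: c→0  d→2  d→3  [3 out]
  2: a→0  d→2  [2 out]
  3: tau→3  [1 out]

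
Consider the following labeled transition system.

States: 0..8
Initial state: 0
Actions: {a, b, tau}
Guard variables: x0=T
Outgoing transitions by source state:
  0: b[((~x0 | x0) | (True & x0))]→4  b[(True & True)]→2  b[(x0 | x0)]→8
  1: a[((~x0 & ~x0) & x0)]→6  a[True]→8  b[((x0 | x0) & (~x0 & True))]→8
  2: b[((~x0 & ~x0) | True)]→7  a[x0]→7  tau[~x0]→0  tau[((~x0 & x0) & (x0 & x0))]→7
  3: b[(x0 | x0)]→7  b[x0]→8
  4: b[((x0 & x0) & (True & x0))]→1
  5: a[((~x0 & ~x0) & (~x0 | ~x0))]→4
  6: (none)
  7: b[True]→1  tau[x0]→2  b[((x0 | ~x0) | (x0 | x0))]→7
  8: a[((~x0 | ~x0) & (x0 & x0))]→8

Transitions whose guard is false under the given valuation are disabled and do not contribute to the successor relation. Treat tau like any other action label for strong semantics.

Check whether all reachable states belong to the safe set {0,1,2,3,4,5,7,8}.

Safe = {0,1,2,3,4,5,7,8}
Reachable = {0,1,2,4,7,8}
  0: ✓
  1: ✓
  2: ✓
  4: ✓
  7: ✓
  8: ✓

Answer: INVARIANT HOLDS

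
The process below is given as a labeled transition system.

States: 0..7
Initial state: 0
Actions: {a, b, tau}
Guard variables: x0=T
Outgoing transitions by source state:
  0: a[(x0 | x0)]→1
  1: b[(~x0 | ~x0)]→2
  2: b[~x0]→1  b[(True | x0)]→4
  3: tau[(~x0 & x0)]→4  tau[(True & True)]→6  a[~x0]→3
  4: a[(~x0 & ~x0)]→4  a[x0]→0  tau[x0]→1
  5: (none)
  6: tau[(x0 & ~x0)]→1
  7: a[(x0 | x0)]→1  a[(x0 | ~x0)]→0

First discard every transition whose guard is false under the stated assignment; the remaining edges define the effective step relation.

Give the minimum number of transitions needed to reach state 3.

Answer: UNREACHABLE

Trace:
BFS to 3:
  L0 = {0}
  L1 = {1}
3 never appears.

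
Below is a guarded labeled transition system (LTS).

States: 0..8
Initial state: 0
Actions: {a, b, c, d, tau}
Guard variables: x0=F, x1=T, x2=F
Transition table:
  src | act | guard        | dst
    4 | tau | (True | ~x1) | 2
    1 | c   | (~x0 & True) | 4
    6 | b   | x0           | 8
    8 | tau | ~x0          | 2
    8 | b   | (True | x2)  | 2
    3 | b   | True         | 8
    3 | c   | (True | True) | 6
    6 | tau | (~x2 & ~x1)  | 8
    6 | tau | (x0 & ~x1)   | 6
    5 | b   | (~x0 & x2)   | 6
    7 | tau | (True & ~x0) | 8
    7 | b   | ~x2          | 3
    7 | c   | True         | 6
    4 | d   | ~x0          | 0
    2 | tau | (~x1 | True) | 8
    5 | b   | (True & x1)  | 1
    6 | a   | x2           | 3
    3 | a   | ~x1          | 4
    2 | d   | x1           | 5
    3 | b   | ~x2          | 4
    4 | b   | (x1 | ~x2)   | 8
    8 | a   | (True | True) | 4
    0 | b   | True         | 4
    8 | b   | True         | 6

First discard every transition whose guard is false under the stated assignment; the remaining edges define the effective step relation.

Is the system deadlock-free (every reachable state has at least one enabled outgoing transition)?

Answer: DEADLOCK at state 6

Analysis:
Reachable = {0,1,2,4,5,6,8}
  0: b→4  [deg 1]
  1: c→4  [deg 1]
  2: d→5  tau→8  [deg 2]
  4: b→8  d→0  tau→2  [deg 3]
  5: b→1  [deg 1]
  6: ∅  [deadlock]
  8: a→4  b→2  b→6  tau→2  [deg 4]
witness 6: b·b·b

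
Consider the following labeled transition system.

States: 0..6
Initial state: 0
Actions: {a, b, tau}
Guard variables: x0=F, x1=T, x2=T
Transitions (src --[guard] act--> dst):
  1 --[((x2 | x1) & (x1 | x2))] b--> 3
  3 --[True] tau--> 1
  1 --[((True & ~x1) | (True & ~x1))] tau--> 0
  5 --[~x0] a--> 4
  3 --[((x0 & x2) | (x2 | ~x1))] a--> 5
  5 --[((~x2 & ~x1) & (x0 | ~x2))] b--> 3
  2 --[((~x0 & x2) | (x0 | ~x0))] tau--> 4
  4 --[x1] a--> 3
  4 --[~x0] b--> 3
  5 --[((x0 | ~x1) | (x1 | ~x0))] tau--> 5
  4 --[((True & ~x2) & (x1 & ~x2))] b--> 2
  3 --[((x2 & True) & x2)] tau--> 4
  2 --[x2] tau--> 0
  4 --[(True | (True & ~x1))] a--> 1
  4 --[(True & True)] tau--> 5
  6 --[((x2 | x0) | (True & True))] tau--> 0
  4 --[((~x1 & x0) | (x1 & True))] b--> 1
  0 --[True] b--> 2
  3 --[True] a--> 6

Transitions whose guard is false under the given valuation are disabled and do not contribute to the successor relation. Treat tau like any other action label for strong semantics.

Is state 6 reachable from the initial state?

After dropping false guards: 16 live edges.
Layer 0: {0}
Layer 1: {2}  cumulative {0,2}
Layer 2: {4}  cumulative {0,2,4}
Layer 3: {1,3,5}  cumulative {0,1,2,3,4,5}
Layer 4: {6}  cumulative {0,1,2,3,4,5,6}
Reachable = {0,1,2,3,4,5,6}
witness 6: b·tau·a·a

Answer: REACHABLE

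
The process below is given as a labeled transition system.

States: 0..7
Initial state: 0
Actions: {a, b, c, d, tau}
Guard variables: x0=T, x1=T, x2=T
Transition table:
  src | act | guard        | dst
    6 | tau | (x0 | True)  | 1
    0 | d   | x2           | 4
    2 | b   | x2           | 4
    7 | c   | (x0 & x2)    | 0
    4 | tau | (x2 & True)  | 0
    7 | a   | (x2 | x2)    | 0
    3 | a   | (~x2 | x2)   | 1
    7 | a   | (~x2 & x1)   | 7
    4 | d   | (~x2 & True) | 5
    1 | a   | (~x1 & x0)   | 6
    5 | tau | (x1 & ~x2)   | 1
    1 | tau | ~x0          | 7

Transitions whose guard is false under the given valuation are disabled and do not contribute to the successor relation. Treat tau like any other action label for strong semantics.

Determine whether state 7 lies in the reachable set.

After dropping false guards: 7 live edges.
Layer 0: {0}
Layer 1: {4}  total {0,4}
R = {0,4}

Answer: UNREACHABLE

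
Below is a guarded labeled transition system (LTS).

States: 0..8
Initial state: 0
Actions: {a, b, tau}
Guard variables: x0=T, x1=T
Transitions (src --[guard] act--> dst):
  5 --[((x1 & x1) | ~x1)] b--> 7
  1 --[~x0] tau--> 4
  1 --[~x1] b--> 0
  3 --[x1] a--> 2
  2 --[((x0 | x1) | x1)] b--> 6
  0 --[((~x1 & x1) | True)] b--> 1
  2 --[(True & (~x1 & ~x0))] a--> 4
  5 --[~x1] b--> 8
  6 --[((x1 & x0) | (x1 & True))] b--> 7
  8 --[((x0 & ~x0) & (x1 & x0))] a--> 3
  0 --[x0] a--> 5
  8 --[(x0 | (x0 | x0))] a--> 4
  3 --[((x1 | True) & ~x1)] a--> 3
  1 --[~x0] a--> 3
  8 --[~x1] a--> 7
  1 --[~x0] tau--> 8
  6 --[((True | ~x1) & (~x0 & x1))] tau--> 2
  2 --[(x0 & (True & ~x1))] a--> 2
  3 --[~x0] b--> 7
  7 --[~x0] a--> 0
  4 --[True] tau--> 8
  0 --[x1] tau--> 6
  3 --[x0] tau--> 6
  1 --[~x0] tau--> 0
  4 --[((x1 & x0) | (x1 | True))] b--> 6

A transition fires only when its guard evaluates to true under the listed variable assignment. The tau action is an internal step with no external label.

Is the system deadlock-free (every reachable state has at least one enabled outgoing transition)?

Answer: DEADLOCK at state 1

Analysis:
R = {0,1,5,6,7}
  0: a→5  b→1  tau→6  [3 exit(s)]
  1: ∅  [no exit]
  5: b→7  [1 exit(s)]
  6: b→7  [1 exit(s)]
  7: ∅  [no exit]
trace reaching 1: b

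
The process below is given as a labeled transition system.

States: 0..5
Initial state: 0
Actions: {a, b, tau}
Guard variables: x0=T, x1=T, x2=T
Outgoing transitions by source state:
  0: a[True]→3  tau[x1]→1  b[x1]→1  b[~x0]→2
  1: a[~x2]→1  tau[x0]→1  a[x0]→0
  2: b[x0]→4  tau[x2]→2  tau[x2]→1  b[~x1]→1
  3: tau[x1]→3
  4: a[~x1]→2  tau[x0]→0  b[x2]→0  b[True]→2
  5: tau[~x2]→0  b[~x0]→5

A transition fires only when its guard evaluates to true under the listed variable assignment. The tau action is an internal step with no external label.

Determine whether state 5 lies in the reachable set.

12 transition(s) survive guard evaluation.
depth 0: {0}
depth 1: {1,3}  cumulative {0,1,3}
Reachable = {0,1,3}

Answer: UNREACHABLE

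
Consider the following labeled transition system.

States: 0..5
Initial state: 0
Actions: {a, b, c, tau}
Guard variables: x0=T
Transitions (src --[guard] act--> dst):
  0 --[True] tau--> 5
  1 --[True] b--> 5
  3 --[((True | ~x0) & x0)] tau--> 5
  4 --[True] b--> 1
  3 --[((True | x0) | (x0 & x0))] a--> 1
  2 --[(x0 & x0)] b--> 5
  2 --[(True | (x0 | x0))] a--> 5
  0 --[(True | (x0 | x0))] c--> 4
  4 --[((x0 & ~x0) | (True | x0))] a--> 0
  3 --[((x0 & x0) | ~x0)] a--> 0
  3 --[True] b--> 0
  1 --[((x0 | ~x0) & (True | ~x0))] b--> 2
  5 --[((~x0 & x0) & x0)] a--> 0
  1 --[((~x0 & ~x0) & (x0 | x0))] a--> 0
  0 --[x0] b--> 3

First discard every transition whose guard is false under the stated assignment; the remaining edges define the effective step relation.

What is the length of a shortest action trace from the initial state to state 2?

BFS to 2:
  depth 0: {0}
  depth 1: {3,4,5}
  depth 2: {1}
  depth 3: {2}
depth(2)=3, e.g. b·a·b

Answer: 3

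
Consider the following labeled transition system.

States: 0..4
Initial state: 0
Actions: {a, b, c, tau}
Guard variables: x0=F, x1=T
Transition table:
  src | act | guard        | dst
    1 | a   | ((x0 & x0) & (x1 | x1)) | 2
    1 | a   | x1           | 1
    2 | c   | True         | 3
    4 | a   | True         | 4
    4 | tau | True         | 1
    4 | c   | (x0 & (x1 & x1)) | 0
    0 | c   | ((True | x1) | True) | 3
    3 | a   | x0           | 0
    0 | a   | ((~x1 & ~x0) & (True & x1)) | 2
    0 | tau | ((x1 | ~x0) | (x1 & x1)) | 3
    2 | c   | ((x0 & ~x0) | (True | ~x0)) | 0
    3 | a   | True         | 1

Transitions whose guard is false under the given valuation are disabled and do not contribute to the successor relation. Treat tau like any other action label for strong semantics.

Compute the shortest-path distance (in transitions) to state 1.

Layered search for 1:
  depth 0: {0}
  depth 1: {3}
  depth 2: {1}
depth(1)=2, e.g. c·a

Answer: 2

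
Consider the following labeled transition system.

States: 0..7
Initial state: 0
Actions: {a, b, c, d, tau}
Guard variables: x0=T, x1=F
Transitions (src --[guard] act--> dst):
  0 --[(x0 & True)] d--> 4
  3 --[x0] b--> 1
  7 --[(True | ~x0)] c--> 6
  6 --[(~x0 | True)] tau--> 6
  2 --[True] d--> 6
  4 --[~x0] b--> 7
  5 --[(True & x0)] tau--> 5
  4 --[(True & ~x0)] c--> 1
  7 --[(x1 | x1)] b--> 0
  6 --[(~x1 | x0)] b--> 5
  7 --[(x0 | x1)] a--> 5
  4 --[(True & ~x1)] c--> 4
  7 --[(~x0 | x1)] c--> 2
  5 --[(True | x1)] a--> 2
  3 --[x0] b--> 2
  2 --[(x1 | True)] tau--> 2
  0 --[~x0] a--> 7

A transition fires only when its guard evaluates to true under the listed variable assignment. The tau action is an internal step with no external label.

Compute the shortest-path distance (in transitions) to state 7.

Answer: UNREACHABLE

Analysis:
BFS to 7:
  L0 = {0}
  L1 = {4}
7 never appears.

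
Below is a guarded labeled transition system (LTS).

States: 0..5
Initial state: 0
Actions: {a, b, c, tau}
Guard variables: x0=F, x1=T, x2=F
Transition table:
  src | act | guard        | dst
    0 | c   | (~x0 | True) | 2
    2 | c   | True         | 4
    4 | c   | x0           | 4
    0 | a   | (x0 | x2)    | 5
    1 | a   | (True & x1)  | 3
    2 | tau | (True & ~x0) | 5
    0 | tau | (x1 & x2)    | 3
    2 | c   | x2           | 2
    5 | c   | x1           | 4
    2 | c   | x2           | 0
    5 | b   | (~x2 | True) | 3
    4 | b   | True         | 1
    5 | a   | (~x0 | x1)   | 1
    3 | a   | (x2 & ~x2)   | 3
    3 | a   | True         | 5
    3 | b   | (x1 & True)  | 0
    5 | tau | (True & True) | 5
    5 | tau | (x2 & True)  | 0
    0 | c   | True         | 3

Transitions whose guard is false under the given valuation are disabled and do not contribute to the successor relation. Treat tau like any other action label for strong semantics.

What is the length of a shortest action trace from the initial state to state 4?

BFS to 4:
  depth 0: {0}
  depth 1: {2,3}
  depth 2: {4,5}
first hit 4 at d=2 via c·c

Answer: 2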